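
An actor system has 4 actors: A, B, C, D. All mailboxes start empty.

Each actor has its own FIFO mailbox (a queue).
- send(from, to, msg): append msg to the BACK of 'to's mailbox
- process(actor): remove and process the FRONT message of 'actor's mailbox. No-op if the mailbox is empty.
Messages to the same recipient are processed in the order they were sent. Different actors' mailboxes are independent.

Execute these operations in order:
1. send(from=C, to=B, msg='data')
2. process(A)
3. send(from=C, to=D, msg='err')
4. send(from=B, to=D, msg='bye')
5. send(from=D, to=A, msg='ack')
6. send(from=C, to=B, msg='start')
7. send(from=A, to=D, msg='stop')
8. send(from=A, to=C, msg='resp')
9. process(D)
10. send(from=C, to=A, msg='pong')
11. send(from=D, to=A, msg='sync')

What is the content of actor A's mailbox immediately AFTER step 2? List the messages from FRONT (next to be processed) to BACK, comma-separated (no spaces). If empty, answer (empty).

After 1 (send(from=C, to=B, msg='data')): A:[] B:[data] C:[] D:[]
After 2 (process(A)): A:[] B:[data] C:[] D:[]

(empty)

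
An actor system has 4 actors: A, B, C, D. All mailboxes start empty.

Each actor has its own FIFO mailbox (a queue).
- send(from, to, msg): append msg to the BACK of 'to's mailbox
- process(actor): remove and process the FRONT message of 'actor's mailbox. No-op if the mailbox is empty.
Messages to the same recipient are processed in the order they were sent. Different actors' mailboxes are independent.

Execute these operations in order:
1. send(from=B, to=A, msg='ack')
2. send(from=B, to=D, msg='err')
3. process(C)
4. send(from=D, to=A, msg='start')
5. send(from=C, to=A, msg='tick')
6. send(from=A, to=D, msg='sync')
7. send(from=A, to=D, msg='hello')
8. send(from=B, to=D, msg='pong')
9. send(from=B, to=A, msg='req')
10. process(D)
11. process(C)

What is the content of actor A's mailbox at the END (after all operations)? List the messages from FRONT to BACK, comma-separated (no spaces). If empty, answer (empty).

Answer: ack,start,tick,req

Derivation:
After 1 (send(from=B, to=A, msg='ack')): A:[ack] B:[] C:[] D:[]
After 2 (send(from=B, to=D, msg='err')): A:[ack] B:[] C:[] D:[err]
After 3 (process(C)): A:[ack] B:[] C:[] D:[err]
After 4 (send(from=D, to=A, msg='start')): A:[ack,start] B:[] C:[] D:[err]
After 5 (send(from=C, to=A, msg='tick')): A:[ack,start,tick] B:[] C:[] D:[err]
After 6 (send(from=A, to=D, msg='sync')): A:[ack,start,tick] B:[] C:[] D:[err,sync]
After 7 (send(from=A, to=D, msg='hello')): A:[ack,start,tick] B:[] C:[] D:[err,sync,hello]
After 8 (send(from=B, to=D, msg='pong')): A:[ack,start,tick] B:[] C:[] D:[err,sync,hello,pong]
After 9 (send(from=B, to=A, msg='req')): A:[ack,start,tick,req] B:[] C:[] D:[err,sync,hello,pong]
After 10 (process(D)): A:[ack,start,tick,req] B:[] C:[] D:[sync,hello,pong]
After 11 (process(C)): A:[ack,start,tick,req] B:[] C:[] D:[sync,hello,pong]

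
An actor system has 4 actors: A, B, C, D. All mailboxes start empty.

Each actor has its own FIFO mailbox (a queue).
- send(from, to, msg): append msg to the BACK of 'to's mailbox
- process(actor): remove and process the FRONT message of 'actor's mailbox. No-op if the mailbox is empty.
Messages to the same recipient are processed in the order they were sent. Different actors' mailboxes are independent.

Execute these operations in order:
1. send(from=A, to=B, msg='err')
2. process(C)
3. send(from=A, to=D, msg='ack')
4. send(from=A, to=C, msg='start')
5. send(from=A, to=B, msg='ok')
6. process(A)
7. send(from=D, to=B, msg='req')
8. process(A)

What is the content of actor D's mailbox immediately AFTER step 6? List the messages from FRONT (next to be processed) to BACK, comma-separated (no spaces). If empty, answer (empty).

After 1 (send(from=A, to=B, msg='err')): A:[] B:[err] C:[] D:[]
After 2 (process(C)): A:[] B:[err] C:[] D:[]
After 3 (send(from=A, to=D, msg='ack')): A:[] B:[err] C:[] D:[ack]
After 4 (send(from=A, to=C, msg='start')): A:[] B:[err] C:[start] D:[ack]
After 5 (send(from=A, to=B, msg='ok')): A:[] B:[err,ok] C:[start] D:[ack]
After 6 (process(A)): A:[] B:[err,ok] C:[start] D:[ack]

ack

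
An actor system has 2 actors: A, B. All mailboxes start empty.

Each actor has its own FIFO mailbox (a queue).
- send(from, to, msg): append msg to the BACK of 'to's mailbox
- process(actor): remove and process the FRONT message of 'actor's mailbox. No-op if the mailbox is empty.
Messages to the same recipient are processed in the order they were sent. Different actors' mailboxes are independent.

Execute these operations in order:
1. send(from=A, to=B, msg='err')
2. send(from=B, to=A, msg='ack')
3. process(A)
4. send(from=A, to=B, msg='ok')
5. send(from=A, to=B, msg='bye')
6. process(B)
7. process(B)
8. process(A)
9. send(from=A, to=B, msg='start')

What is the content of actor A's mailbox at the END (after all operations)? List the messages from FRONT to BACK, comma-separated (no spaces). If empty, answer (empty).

Answer: (empty)

Derivation:
After 1 (send(from=A, to=B, msg='err')): A:[] B:[err]
After 2 (send(from=B, to=A, msg='ack')): A:[ack] B:[err]
After 3 (process(A)): A:[] B:[err]
After 4 (send(from=A, to=B, msg='ok')): A:[] B:[err,ok]
After 5 (send(from=A, to=B, msg='bye')): A:[] B:[err,ok,bye]
After 6 (process(B)): A:[] B:[ok,bye]
After 7 (process(B)): A:[] B:[bye]
After 8 (process(A)): A:[] B:[bye]
After 9 (send(from=A, to=B, msg='start')): A:[] B:[bye,start]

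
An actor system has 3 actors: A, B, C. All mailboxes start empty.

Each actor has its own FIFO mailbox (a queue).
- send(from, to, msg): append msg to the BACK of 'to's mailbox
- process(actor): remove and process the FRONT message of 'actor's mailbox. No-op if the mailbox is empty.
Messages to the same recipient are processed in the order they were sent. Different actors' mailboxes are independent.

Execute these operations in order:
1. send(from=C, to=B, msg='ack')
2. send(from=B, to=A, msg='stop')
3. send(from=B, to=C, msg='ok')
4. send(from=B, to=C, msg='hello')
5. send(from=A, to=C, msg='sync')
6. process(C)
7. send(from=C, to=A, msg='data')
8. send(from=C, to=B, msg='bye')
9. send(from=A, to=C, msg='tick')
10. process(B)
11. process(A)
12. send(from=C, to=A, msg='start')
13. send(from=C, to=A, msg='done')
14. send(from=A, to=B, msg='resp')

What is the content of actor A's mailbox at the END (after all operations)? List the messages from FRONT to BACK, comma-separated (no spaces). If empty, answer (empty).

Answer: data,start,done

Derivation:
After 1 (send(from=C, to=B, msg='ack')): A:[] B:[ack] C:[]
After 2 (send(from=B, to=A, msg='stop')): A:[stop] B:[ack] C:[]
After 3 (send(from=B, to=C, msg='ok')): A:[stop] B:[ack] C:[ok]
After 4 (send(from=B, to=C, msg='hello')): A:[stop] B:[ack] C:[ok,hello]
After 5 (send(from=A, to=C, msg='sync')): A:[stop] B:[ack] C:[ok,hello,sync]
After 6 (process(C)): A:[stop] B:[ack] C:[hello,sync]
After 7 (send(from=C, to=A, msg='data')): A:[stop,data] B:[ack] C:[hello,sync]
After 8 (send(from=C, to=B, msg='bye')): A:[stop,data] B:[ack,bye] C:[hello,sync]
After 9 (send(from=A, to=C, msg='tick')): A:[stop,data] B:[ack,bye] C:[hello,sync,tick]
After 10 (process(B)): A:[stop,data] B:[bye] C:[hello,sync,tick]
After 11 (process(A)): A:[data] B:[bye] C:[hello,sync,tick]
After 12 (send(from=C, to=A, msg='start')): A:[data,start] B:[bye] C:[hello,sync,tick]
After 13 (send(from=C, to=A, msg='done')): A:[data,start,done] B:[bye] C:[hello,sync,tick]
After 14 (send(from=A, to=B, msg='resp')): A:[data,start,done] B:[bye,resp] C:[hello,sync,tick]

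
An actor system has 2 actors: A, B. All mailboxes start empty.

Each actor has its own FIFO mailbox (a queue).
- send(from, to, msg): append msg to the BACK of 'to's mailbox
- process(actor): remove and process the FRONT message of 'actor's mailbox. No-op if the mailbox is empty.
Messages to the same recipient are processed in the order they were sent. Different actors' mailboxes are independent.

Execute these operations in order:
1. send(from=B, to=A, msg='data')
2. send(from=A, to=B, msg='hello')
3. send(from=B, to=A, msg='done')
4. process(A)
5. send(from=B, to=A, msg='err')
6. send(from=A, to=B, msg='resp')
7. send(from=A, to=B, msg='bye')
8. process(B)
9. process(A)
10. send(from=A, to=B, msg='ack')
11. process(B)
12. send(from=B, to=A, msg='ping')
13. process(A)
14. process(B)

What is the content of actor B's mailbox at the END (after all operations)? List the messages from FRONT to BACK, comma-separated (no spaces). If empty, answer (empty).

Answer: ack

Derivation:
After 1 (send(from=B, to=A, msg='data')): A:[data] B:[]
After 2 (send(from=A, to=B, msg='hello')): A:[data] B:[hello]
After 3 (send(from=B, to=A, msg='done')): A:[data,done] B:[hello]
After 4 (process(A)): A:[done] B:[hello]
After 5 (send(from=B, to=A, msg='err')): A:[done,err] B:[hello]
After 6 (send(from=A, to=B, msg='resp')): A:[done,err] B:[hello,resp]
After 7 (send(from=A, to=B, msg='bye')): A:[done,err] B:[hello,resp,bye]
After 8 (process(B)): A:[done,err] B:[resp,bye]
After 9 (process(A)): A:[err] B:[resp,bye]
After 10 (send(from=A, to=B, msg='ack')): A:[err] B:[resp,bye,ack]
After 11 (process(B)): A:[err] B:[bye,ack]
After 12 (send(from=B, to=A, msg='ping')): A:[err,ping] B:[bye,ack]
After 13 (process(A)): A:[ping] B:[bye,ack]
After 14 (process(B)): A:[ping] B:[ack]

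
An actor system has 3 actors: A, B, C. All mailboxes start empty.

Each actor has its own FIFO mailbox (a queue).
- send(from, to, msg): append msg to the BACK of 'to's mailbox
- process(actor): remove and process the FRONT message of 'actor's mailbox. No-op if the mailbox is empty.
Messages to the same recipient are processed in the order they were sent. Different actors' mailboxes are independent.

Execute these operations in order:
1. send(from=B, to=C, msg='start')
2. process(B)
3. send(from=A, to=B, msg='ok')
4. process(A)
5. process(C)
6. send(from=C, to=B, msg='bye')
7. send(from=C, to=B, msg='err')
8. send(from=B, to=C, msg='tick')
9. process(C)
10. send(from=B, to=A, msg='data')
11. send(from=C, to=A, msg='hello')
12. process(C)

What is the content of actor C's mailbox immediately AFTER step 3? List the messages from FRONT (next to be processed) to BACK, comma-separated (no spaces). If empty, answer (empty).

After 1 (send(from=B, to=C, msg='start')): A:[] B:[] C:[start]
After 2 (process(B)): A:[] B:[] C:[start]
After 3 (send(from=A, to=B, msg='ok')): A:[] B:[ok] C:[start]

start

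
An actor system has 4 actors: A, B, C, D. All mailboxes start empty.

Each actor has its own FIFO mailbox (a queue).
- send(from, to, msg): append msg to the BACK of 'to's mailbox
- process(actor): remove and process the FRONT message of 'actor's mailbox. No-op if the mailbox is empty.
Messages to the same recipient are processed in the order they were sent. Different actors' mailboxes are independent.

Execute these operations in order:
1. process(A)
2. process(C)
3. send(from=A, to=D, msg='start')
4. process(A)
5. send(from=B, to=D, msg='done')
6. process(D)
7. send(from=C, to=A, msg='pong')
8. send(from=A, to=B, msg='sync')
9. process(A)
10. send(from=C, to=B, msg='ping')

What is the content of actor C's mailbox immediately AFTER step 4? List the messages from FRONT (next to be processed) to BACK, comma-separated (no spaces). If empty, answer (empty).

After 1 (process(A)): A:[] B:[] C:[] D:[]
After 2 (process(C)): A:[] B:[] C:[] D:[]
After 3 (send(from=A, to=D, msg='start')): A:[] B:[] C:[] D:[start]
After 4 (process(A)): A:[] B:[] C:[] D:[start]

(empty)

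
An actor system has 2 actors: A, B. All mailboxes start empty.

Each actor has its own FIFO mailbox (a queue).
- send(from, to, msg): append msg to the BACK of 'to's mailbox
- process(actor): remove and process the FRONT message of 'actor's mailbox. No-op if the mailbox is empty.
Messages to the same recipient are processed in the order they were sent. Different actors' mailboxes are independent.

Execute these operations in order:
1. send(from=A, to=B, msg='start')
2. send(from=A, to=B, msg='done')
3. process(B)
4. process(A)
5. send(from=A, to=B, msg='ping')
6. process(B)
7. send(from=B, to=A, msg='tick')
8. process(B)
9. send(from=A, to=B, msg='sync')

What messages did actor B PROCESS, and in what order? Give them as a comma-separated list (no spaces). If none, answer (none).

After 1 (send(from=A, to=B, msg='start')): A:[] B:[start]
After 2 (send(from=A, to=B, msg='done')): A:[] B:[start,done]
After 3 (process(B)): A:[] B:[done]
After 4 (process(A)): A:[] B:[done]
After 5 (send(from=A, to=B, msg='ping')): A:[] B:[done,ping]
After 6 (process(B)): A:[] B:[ping]
After 7 (send(from=B, to=A, msg='tick')): A:[tick] B:[ping]
After 8 (process(B)): A:[tick] B:[]
After 9 (send(from=A, to=B, msg='sync')): A:[tick] B:[sync]

Answer: start,done,ping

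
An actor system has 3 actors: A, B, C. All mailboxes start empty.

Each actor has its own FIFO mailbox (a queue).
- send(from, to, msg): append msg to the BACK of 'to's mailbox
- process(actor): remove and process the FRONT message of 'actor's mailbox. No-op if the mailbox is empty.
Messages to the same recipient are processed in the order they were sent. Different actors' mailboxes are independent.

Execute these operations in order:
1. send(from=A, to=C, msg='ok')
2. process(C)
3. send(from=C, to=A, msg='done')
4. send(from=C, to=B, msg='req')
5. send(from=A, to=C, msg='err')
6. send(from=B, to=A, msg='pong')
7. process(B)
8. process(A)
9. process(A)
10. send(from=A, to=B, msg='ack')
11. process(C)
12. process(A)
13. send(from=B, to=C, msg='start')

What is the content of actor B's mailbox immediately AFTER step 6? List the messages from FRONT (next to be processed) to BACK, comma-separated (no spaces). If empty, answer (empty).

After 1 (send(from=A, to=C, msg='ok')): A:[] B:[] C:[ok]
After 2 (process(C)): A:[] B:[] C:[]
After 3 (send(from=C, to=A, msg='done')): A:[done] B:[] C:[]
After 4 (send(from=C, to=B, msg='req')): A:[done] B:[req] C:[]
After 5 (send(from=A, to=C, msg='err')): A:[done] B:[req] C:[err]
After 6 (send(from=B, to=A, msg='pong')): A:[done,pong] B:[req] C:[err]

req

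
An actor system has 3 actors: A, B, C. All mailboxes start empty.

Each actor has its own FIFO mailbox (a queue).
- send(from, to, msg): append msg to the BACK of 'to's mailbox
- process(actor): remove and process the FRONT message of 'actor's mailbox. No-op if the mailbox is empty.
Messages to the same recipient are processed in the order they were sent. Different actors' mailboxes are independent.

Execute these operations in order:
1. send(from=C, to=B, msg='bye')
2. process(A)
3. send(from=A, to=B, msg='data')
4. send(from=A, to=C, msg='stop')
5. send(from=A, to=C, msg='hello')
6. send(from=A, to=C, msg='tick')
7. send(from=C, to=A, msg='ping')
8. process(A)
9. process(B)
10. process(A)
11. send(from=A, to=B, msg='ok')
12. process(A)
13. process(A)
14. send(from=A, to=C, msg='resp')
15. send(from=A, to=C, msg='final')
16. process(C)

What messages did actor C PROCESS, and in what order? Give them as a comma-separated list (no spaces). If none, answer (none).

After 1 (send(from=C, to=B, msg='bye')): A:[] B:[bye] C:[]
After 2 (process(A)): A:[] B:[bye] C:[]
After 3 (send(from=A, to=B, msg='data')): A:[] B:[bye,data] C:[]
After 4 (send(from=A, to=C, msg='stop')): A:[] B:[bye,data] C:[stop]
After 5 (send(from=A, to=C, msg='hello')): A:[] B:[bye,data] C:[stop,hello]
After 6 (send(from=A, to=C, msg='tick')): A:[] B:[bye,data] C:[stop,hello,tick]
After 7 (send(from=C, to=A, msg='ping')): A:[ping] B:[bye,data] C:[stop,hello,tick]
After 8 (process(A)): A:[] B:[bye,data] C:[stop,hello,tick]
After 9 (process(B)): A:[] B:[data] C:[stop,hello,tick]
After 10 (process(A)): A:[] B:[data] C:[stop,hello,tick]
After 11 (send(from=A, to=B, msg='ok')): A:[] B:[data,ok] C:[stop,hello,tick]
After 12 (process(A)): A:[] B:[data,ok] C:[stop,hello,tick]
After 13 (process(A)): A:[] B:[data,ok] C:[stop,hello,tick]
After 14 (send(from=A, to=C, msg='resp')): A:[] B:[data,ok] C:[stop,hello,tick,resp]
After 15 (send(from=A, to=C, msg='final')): A:[] B:[data,ok] C:[stop,hello,tick,resp,final]
After 16 (process(C)): A:[] B:[data,ok] C:[hello,tick,resp,final]

Answer: stop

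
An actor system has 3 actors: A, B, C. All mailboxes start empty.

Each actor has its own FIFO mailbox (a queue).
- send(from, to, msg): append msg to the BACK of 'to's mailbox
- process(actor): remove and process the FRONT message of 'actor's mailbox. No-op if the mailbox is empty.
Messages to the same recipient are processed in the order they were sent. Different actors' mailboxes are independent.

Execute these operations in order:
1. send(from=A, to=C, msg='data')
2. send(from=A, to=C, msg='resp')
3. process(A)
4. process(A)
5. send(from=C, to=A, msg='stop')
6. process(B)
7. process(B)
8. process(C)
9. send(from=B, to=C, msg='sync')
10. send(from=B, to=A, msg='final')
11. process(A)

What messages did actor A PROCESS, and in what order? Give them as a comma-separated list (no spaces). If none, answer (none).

After 1 (send(from=A, to=C, msg='data')): A:[] B:[] C:[data]
After 2 (send(from=A, to=C, msg='resp')): A:[] B:[] C:[data,resp]
After 3 (process(A)): A:[] B:[] C:[data,resp]
After 4 (process(A)): A:[] B:[] C:[data,resp]
After 5 (send(from=C, to=A, msg='stop')): A:[stop] B:[] C:[data,resp]
After 6 (process(B)): A:[stop] B:[] C:[data,resp]
After 7 (process(B)): A:[stop] B:[] C:[data,resp]
After 8 (process(C)): A:[stop] B:[] C:[resp]
After 9 (send(from=B, to=C, msg='sync')): A:[stop] B:[] C:[resp,sync]
After 10 (send(from=B, to=A, msg='final')): A:[stop,final] B:[] C:[resp,sync]
After 11 (process(A)): A:[final] B:[] C:[resp,sync]

Answer: stop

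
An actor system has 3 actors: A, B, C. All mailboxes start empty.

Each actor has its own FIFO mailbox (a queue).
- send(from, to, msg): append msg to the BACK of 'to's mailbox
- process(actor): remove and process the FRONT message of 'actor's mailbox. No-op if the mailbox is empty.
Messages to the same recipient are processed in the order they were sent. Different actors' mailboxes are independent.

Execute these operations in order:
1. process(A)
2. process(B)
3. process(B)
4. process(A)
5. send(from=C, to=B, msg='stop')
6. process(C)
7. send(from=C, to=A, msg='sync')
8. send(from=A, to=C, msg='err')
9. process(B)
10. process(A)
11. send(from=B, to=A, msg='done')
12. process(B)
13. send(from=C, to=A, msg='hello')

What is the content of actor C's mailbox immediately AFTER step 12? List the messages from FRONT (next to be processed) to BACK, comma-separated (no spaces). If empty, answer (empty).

After 1 (process(A)): A:[] B:[] C:[]
After 2 (process(B)): A:[] B:[] C:[]
After 3 (process(B)): A:[] B:[] C:[]
After 4 (process(A)): A:[] B:[] C:[]
After 5 (send(from=C, to=B, msg='stop')): A:[] B:[stop] C:[]
After 6 (process(C)): A:[] B:[stop] C:[]
After 7 (send(from=C, to=A, msg='sync')): A:[sync] B:[stop] C:[]
After 8 (send(from=A, to=C, msg='err')): A:[sync] B:[stop] C:[err]
After 9 (process(B)): A:[sync] B:[] C:[err]
After 10 (process(A)): A:[] B:[] C:[err]
After 11 (send(from=B, to=A, msg='done')): A:[done] B:[] C:[err]
After 12 (process(B)): A:[done] B:[] C:[err]

err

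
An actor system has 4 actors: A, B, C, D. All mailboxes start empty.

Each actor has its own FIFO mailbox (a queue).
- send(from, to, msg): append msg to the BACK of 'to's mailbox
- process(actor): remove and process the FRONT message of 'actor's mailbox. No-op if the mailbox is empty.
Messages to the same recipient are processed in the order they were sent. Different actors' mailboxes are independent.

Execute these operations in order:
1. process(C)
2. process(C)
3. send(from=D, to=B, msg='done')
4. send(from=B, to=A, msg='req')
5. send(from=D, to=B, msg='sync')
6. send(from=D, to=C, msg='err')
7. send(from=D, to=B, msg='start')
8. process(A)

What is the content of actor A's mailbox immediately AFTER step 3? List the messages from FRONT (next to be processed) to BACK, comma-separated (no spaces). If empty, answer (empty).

After 1 (process(C)): A:[] B:[] C:[] D:[]
After 2 (process(C)): A:[] B:[] C:[] D:[]
After 3 (send(from=D, to=B, msg='done')): A:[] B:[done] C:[] D:[]

(empty)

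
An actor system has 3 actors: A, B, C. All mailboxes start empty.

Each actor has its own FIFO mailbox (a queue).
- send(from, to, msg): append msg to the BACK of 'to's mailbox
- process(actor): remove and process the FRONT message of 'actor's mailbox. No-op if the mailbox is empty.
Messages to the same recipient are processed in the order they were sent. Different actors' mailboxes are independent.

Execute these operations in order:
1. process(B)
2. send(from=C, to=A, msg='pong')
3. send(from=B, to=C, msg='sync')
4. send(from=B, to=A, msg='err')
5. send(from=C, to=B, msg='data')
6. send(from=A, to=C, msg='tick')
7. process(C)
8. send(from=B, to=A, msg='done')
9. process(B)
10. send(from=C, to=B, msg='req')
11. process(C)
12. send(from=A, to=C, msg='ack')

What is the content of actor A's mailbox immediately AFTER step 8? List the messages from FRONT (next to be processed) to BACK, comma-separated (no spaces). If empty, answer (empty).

After 1 (process(B)): A:[] B:[] C:[]
After 2 (send(from=C, to=A, msg='pong')): A:[pong] B:[] C:[]
After 3 (send(from=B, to=C, msg='sync')): A:[pong] B:[] C:[sync]
After 4 (send(from=B, to=A, msg='err')): A:[pong,err] B:[] C:[sync]
After 5 (send(from=C, to=B, msg='data')): A:[pong,err] B:[data] C:[sync]
After 6 (send(from=A, to=C, msg='tick')): A:[pong,err] B:[data] C:[sync,tick]
After 7 (process(C)): A:[pong,err] B:[data] C:[tick]
After 8 (send(from=B, to=A, msg='done')): A:[pong,err,done] B:[data] C:[tick]

pong,err,done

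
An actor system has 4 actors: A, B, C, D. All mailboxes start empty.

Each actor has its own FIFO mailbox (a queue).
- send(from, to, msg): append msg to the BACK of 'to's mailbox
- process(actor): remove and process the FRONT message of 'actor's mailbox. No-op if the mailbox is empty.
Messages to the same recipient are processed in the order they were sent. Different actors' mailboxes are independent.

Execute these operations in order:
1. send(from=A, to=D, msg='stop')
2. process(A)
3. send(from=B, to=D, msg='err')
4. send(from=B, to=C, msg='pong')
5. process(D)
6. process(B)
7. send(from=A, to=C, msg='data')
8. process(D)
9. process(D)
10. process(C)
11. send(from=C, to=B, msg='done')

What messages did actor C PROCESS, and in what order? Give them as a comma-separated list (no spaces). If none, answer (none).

Answer: pong

Derivation:
After 1 (send(from=A, to=D, msg='stop')): A:[] B:[] C:[] D:[stop]
After 2 (process(A)): A:[] B:[] C:[] D:[stop]
After 3 (send(from=B, to=D, msg='err')): A:[] B:[] C:[] D:[stop,err]
After 4 (send(from=B, to=C, msg='pong')): A:[] B:[] C:[pong] D:[stop,err]
After 5 (process(D)): A:[] B:[] C:[pong] D:[err]
After 6 (process(B)): A:[] B:[] C:[pong] D:[err]
After 7 (send(from=A, to=C, msg='data')): A:[] B:[] C:[pong,data] D:[err]
After 8 (process(D)): A:[] B:[] C:[pong,data] D:[]
After 9 (process(D)): A:[] B:[] C:[pong,data] D:[]
After 10 (process(C)): A:[] B:[] C:[data] D:[]
After 11 (send(from=C, to=B, msg='done')): A:[] B:[done] C:[data] D:[]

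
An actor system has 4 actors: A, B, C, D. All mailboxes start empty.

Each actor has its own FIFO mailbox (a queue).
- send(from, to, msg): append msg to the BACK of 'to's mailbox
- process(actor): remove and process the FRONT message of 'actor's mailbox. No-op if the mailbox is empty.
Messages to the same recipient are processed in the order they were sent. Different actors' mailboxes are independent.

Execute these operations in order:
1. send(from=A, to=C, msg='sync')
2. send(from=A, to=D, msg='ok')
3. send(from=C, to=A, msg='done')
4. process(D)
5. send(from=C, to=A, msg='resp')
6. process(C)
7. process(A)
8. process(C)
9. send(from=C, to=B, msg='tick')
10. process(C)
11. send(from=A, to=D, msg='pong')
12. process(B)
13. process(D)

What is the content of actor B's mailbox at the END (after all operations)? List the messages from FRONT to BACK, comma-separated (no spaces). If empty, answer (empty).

After 1 (send(from=A, to=C, msg='sync')): A:[] B:[] C:[sync] D:[]
After 2 (send(from=A, to=D, msg='ok')): A:[] B:[] C:[sync] D:[ok]
After 3 (send(from=C, to=A, msg='done')): A:[done] B:[] C:[sync] D:[ok]
After 4 (process(D)): A:[done] B:[] C:[sync] D:[]
After 5 (send(from=C, to=A, msg='resp')): A:[done,resp] B:[] C:[sync] D:[]
After 6 (process(C)): A:[done,resp] B:[] C:[] D:[]
After 7 (process(A)): A:[resp] B:[] C:[] D:[]
After 8 (process(C)): A:[resp] B:[] C:[] D:[]
After 9 (send(from=C, to=B, msg='tick')): A:[resp] B:[tick] C:[] D:[]
After 10 (process(C)): A:[resp] B:[tick] C:[] D:[]
After 11 (send(from=A, to=D, msg='pong')): A:[resp] B:[tick] C:[] D:[pong]
After 12 (process(B)): A:[resp] B:[] C:[] D:[pong]
After 13 (process(D)): A:[resp] B:[] C:[] D:[]

Answer: (empty)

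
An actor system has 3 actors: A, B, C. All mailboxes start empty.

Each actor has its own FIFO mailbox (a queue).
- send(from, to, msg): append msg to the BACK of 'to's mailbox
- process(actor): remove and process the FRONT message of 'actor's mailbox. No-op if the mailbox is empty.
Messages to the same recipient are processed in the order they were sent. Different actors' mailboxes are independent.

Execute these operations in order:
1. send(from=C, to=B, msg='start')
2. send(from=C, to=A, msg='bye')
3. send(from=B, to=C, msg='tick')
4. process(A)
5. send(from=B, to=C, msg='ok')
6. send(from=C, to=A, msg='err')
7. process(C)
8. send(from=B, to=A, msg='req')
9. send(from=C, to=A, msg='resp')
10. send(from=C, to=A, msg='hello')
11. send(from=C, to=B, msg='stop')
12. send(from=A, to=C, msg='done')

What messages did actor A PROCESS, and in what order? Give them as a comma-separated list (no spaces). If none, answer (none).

Answer: bye

Derivation:
After 1 (send(from=C, to=B, msg='start')): A:[] B:[start] C:[]
After 2 (send(from=C, to=A, msg='bye')): A:[bye] B:[start] C:[]
After 3 (send(from=B, to=C, msg='tick')): A:[bye] B:[start] C:[tick]
After 4 (process(A)): A:[] B:[start] C:[tick]
After 5 (send(from=B, to=C, msg='ok')): A:[] B:[start] C:[tick,ok]
After 6 (send(from=C, to=A, msg='err')): A:[err] B:[start] C:[tick,ok]
After 7 (process(C)): A:[err] B:[start] C:[ok]
After 8 (send(from=B, to=A, msg='req')): A:[err,req] B:[start] C:[ok]
After 9 (send(from=C, to=A, msg='resp')): A:[err,req,resp] B:[start] C:[ok]
After 10 (send(from=C, to=A, msg='hello')): A:[err,req,resp,hello] B:[start] C:[ok]
After 11 (send(from=C, to=B, msg='stop')): A:[err,req,resp,hello] B:[start,stop] C:[ok]
After 12 (send(from=A, to=C, msg='done')): A:[err,req,resp,hello] B:[start,stop] C:[ok,done]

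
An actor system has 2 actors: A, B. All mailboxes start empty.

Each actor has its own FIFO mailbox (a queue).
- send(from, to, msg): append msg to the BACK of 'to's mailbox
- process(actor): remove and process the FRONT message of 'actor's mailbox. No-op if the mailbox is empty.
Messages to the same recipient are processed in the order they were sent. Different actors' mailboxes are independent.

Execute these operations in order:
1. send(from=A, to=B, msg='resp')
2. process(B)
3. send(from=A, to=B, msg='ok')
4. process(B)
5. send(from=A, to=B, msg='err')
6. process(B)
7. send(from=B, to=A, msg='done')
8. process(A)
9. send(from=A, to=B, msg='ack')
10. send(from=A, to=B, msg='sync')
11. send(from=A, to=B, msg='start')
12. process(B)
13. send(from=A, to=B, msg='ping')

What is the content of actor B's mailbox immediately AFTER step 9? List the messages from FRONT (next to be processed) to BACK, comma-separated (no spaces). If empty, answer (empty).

After 1 (send(from=A, to=B, msg='resp')): A:[] B:[resp]
After 2 (process(B)): A:[] B:[]
After 3 (send(from=A, to=B, msg='ok')): A:[] B:[ok]
After 4 (process(B)): A:[] B:[]
After 5 (send(from=A, to=B, msg='err')): A:[] B:[err]
After 6 (process(B)): A:[] B:[]
After 7 (send(from=B, to=A, msg='done')): A:[done] B:[]
After 8 (process(A)): A:[] B:[]
After 9 (send(from=A, to=B, msg='ack')): A:[] B:[ack]

ack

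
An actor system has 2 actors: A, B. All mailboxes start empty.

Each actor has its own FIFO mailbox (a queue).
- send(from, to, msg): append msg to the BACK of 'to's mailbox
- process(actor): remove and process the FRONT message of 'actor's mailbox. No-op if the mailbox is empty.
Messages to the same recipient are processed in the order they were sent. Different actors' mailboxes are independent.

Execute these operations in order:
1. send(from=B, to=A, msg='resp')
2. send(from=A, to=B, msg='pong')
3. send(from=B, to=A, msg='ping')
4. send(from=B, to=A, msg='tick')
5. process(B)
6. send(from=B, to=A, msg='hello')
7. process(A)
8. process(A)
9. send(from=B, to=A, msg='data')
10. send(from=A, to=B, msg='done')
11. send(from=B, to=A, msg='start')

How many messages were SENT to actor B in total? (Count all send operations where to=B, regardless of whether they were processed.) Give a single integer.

Answer: 2

Derivation:
After 1 (send(from=B, to=A, msg='resp')): A:[resp] B:[]
After 2 (send(from=A, to=B, msg='pong')): A:[resp] B:[pong]
After 3 (send(from=B, to=A, msg='ping')): A:[resp,ping] B:[pong]
After 4 (send(from=B, to=A, msg='tick')): A:[resp,ping,tick] B:[pong]
After 5 (process(B)): A:[resp,ping,tick] B:[]
After 6 (send(from=B, to=A, msg='hello')): A:[resp,ping,tick,hello] B:[]
After 7 (process(A)): A:[ping,tick,hello] B:[]
After 8 (process(A)): A:[tick,hello] B:[]
After 9 (send(from=B, to=A, msg='data')): A:[tick,hello,data] B:[]
After 10 (send(from=A, to=B, msg='done')): A:[tick,hello,data] B:[done]
After 11 (send(from=B, to=A, msg='start')): A:[tick,hello,data,start] B:[done]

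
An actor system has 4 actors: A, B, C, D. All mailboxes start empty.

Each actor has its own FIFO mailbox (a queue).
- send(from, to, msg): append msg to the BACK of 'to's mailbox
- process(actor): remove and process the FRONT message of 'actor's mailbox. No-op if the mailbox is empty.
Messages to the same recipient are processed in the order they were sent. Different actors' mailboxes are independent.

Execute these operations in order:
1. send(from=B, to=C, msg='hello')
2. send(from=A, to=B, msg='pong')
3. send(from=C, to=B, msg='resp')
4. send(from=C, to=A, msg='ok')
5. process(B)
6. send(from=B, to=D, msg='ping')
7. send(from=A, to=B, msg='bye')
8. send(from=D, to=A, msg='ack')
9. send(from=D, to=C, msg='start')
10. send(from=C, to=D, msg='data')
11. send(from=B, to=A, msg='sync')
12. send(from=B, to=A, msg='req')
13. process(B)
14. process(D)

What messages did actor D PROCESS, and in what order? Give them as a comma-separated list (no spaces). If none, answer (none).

Answer: ping

Derivation:
After 1 (send(from=B, to=C, msg='hello')): A:[] B:[] C:[hello] D:[]
After 2 (send(from=A, to=B, msg='pong')): A:[] B:[pong] C:[hello] D:[]
After 3 (send(from=C, to=B, msg='resp')): A:[] B:[pong,resp] C:[hello] D:[]
After 4 (send(from=C, to=A, msg='ok')): A:[ok] B:[pong,resp] C:[hello] D:[]
After 5 (process(B)): A:[ok] B:[resp] C:[hello] D:[]
After 6 (send(from=B, to=D, msg='ping')): A:[ok] B:[resp] C:[hello] D:[ping]
After 7 (send(from=A, to=B, msg='bye')): A:[ok] B:[resp,bye] C:[hello] D:[ping]
After 8 (send(from=D, to=A, msg='ack')): A:[ok,ack] B:[resp,bye] C:[hello] D:[ping]
After 9 (send(from=D, to=C, msg='start')): A:[ok,ack] B:[resp,bye] C:[hello,start] D:[ping]
After 10 (send(from=C, to=D, msg='data')): A:[ok,ack] B:[resp,bye] C:[hello,start] D:[ping,data]
After 11 (send(from=B, to=A, msg='sync')): A:[ok,ack,sync] B:[resp,bye] C:[hello,start] D:[ping,data]
After 12 (send(from=B, to=A, msg='req')): A:[ok,ack,sync,req] B:[resp,bye] C:[hello,start] D:[ping,data]
After 13 (process(B)): A:[ok,ack,sync,req] B:[bye] C:[hello,start] D:[ping,data]
After 14 (process(D)): A:[ok,ack,sync,req] B:[bye] C:[hello,start] D:[data]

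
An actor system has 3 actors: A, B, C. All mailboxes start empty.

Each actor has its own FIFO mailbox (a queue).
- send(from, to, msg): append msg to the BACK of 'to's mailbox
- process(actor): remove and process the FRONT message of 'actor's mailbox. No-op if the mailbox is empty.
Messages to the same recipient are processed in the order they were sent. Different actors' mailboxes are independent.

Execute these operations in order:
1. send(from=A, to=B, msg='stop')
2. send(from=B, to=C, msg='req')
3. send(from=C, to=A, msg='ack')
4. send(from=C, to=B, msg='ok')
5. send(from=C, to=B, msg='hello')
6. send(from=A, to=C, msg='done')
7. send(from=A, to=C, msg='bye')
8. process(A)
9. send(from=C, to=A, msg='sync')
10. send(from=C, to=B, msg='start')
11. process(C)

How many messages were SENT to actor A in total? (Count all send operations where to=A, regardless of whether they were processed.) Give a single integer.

After 1 (send(from=A, to=B, msg='stop')): A:[] B:[stop] C:[]
After 2 (send(from=B, to=C, msg='req')): A:[] B:[stop] C:[req]
After 3 (send(from=C, to=A, msg='ack')): A:[ack] B:[stop] C:[req]
After 4 (send(from=C, to=B, msg='ok')): A:[ack] B:[stop,ok] C:[req]
After 5 (send(from=C, to=B, msg='hello')): A:[ack] B:[stop,ok,hello] C:[req]
After 6 (send(from=A, to=C, msg='done')): A:[ack] B:[stop,ok,hello] C:[req,done]
After 7 (send(from=A, to=C, msg='bye')): A:[ack] B:[stop,ok,hello] C:[req,done,bye]
After 8 (process(A)): A:[] B:[stop,ok,hello] C:[req,done,bye]
After 9 (send(from=C, to=A, msg='sync')): A:[sync] B:[stop,ok,hello] C:[req,done,bye]
After 10 (send(from=C, to=B, msg='start')): A:[sync] B:[stop,ok,hello,start] C:[req,done,bye]
After 11 (process(C)): A:[sync] B:[stop,ok,hello,start] C:[done,bye]

Answer: 2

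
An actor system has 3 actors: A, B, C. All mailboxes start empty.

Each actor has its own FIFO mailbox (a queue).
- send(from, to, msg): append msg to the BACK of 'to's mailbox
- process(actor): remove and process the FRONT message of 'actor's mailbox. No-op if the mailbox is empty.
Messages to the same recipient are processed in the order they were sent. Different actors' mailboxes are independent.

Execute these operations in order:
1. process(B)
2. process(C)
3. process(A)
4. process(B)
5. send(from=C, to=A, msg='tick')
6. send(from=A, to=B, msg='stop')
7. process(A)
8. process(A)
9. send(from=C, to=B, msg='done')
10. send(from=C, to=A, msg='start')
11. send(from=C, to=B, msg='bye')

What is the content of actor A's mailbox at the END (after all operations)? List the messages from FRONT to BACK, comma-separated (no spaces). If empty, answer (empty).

After 1 (process(B)): A:[] B:[] C:[]
After 2 (process(C)): A:[] B:[] C:[]
After 3 (process(A)): A:[] B:[] C:[]
After 4 (process(B)): A:[] B:[] C:[]
After 5 (send(from=C, to=A, msg='tick')): A:[tick] B:[] C:[]
After 6 (send(from=A, to=B, msg='stop')): A:[tick] B:[stop] C:[]
After 7 (process(A)): A:[] B:[stop] C:[]
After 8 (process(A)): A:[] B:[stop] C:[]
After 9 (send(from=C, to=B, msg='done')): A:[] B:[stop,done] C:[]
After 10 (send(from=C, to=A, msg='start')): A:[start] B:[stop,done] C:[]
After 11 (send(from=C, to=B, msg='bye')): A:[start] B:[stop,done,bye] C:[]

Answer: start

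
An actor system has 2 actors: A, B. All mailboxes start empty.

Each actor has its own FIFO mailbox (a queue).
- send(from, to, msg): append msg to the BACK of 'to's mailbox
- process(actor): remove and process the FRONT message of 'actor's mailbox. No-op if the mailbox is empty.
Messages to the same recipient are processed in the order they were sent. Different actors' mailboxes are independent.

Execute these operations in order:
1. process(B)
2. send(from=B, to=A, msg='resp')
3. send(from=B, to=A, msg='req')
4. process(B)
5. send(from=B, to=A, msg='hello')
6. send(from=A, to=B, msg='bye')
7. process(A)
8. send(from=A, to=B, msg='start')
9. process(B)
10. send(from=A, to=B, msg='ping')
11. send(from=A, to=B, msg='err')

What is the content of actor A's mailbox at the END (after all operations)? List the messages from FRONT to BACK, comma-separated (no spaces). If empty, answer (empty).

After 1 (process(B)): A:[] B:[]
After 2 (send(from=B, to=A, msg='resp')): A:[resp] B:[]
After 3 (send(from=B, to=A, msg='req')): A:[resp,req] B:[]
After 4 (process(B)): A:[resp,req] B:[]
After 5 (send(from=B, to=A, msg='hello')): A:[resp,req,hello] B:[]
After 6 (send(from=A, to=B, msg='bye')): A:[resp,req,hello] B:[bye]
After 7 (process(A)): A:[req,hello] B:[bye]
After 8 (send(from=A, to=B, msg='start')): A:[req,hello] B:[bye,start]
After 9 (process(B)): A:[req,hello] B:[start]
After 10 (send(from=A, to=B, msg='ping')): A:[req,hello] B:[start,ping]
After 11 (send(from=A, to=B, msg='err')): A:[req,hello] B:[start,ping,err]

Answer: req,hello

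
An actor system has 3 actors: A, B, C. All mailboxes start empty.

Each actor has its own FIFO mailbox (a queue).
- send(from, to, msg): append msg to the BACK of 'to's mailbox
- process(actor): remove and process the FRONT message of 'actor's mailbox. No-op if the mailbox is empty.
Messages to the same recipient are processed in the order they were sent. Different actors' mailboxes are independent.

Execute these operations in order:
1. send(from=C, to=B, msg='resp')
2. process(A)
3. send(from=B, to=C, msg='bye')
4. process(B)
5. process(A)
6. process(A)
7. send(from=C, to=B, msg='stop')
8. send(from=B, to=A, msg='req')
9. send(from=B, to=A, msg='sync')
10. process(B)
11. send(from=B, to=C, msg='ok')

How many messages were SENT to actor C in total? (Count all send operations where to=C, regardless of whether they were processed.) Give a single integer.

Answer: 2

Derivation:
After 1 (send(from=C, to=B, msg='resp')): A:[] B:[resp] C:[]
After 2 (process(A)): A:[] B:[resp] C:[]
After 3 (send(from=B, to=C, msg='bye')): A:[] B:[resp] C:[bye]
After 4 (process(B)): A:[] B:[] C:[bye]
After 5 (process(A)): A:[] B:[] C:[bye]
After 6 (process(A)): A:[] B:[] C:[bye]
After 7 (send(from=C, to=B, msg='stop')): A:[] B:[stop] C:[bye]
After 8 (send(from=B, to=A, msg='req')): A:[req] B:[stop] C:[bye]
After 9 (send(from=B, to=A, msg='sync')): A:[req,sync] B:[stop] C:[bye]
After 10 (process(B)): A:[req,sync] B:[] C:[bye]
After 11 (send(from=B, to=C, msg='ok')): A:[req,sync] B:[] C:[bye,ok]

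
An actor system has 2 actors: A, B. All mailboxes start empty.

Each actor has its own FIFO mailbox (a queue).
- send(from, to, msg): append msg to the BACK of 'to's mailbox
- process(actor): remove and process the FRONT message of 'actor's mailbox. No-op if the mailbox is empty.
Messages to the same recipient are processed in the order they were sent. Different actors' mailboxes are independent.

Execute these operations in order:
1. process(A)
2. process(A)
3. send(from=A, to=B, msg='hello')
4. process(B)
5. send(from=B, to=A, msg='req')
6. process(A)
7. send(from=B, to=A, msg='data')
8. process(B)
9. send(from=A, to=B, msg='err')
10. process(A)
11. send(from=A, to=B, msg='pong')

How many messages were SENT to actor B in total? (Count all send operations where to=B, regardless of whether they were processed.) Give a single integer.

After 1 (process(A)): A:[] B:[]
After 2 (process(A)): A:[] B:[]
After 3 (send(from=A, to=B, msg='hello')): A:[] B:[hello]
After 4 (process(B)): A:[] B:[]
After 5 (send(from=B, to=A, msg='req')): A:[req] B:[]
After 6 (process(A)): A:[] B:[]
After 7 (send(from=B, to=A, msg='data')): A:[data] B:[]
After 8 (process(B)): A:[data] B:[]
After 9 (send(from=A, to=B, msg='err')): A:[data] B:[err]
After 10 (process(A)): A:[] B:[err]
After 11 (send(from=A, to=B, msg='pong')): A:[] B:[err,pong]

Answer: 3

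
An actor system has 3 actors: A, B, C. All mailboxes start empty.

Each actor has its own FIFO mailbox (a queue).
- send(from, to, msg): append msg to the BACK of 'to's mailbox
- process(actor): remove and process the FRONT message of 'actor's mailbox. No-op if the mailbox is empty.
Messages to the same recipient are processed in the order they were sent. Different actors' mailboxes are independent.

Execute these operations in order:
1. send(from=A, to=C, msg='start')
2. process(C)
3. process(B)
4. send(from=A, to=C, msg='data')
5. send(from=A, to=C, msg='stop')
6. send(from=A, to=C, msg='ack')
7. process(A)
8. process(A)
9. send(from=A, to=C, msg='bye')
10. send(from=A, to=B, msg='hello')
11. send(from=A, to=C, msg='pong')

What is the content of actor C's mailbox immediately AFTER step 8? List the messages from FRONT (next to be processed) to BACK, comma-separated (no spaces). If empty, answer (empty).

After 1 (send(from=A, to=C, msg='start')): A:[] B:[] C:[start]
After 2 (process(C)): A:[] B:[] C:[]
After 3 (process(B)): A:[] B:[] C:[]
After 4 (send(from=A, to=C, msg='data')): A:[] B:[] C:[data]
After 5 (send(from=A, to=C, msg='stop')): A:[] B:[] C:[data,stop]
After 6 (send(from=A, to=C, msg='ack')): A:[] B:[] C:[data,stop,ack]
After 7 (process(A)): A:[] B:[] C:[data,stop,ack]
After 8 (process(A)): A:[] B:[] C:[data,stop,ack]

data,stop,ack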